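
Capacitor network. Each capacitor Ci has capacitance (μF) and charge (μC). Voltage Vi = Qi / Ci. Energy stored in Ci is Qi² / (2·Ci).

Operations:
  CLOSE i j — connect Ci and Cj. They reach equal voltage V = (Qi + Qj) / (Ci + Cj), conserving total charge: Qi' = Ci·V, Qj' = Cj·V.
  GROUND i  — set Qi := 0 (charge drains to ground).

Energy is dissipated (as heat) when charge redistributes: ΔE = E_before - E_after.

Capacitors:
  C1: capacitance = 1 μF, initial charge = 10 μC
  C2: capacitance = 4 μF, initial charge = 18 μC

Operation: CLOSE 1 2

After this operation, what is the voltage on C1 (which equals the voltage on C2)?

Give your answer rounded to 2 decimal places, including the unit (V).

Initial: C1(1μF, Q=10μC, V=10.00V), C2(4μF, Q=18μC, V=4.50V)
Op 1: CLOSE 1-2: Q_total=28.00, C_total=5.00, V=5.60; Q1=5.60, Q2=22.40; dissipated=12.100

Answer: 5.60 V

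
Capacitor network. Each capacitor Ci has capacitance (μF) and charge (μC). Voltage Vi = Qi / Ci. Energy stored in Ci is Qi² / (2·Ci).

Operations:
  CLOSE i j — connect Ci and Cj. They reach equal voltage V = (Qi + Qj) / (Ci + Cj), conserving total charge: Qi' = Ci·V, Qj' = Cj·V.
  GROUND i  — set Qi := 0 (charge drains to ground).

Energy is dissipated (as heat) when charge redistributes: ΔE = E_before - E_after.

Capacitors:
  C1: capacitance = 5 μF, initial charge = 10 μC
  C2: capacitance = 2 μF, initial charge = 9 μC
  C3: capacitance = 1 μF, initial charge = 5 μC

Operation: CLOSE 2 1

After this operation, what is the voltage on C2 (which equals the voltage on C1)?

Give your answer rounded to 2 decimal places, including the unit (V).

Initial: C1(5μF, Q=10μC, V=2.00V), C2(2μF, Q=9μC, V=4.50V), C3(1μF, Q=5μC, V=5.00V)
Op 1: CLOSE 2-1: Q_total=19.00, C_total=7.00, V=2.71; Q2=5.43, Q1=13.57; dissipated=4.464

Answer: 2.71 V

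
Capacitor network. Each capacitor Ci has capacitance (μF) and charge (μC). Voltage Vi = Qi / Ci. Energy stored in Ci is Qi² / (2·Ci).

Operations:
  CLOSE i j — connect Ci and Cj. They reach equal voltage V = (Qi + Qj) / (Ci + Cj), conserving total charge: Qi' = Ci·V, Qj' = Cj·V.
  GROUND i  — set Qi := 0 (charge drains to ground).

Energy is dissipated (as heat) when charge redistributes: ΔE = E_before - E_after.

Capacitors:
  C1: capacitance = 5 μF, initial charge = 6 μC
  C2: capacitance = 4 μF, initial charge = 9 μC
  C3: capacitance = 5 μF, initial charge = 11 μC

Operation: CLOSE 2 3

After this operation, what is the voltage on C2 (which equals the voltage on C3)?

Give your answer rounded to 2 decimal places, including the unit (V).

Answer: 2.22 V

Derivation:
Initial: C1(5μF, Q=6μC, V=1.20V), C2(4μF, Q=9μC, V=2.25V), C3(5μF, Q=11μC, V=2.20V)
Op 1: CLOSE 2-3: Q_total=20.00, C_total=9.00, V=2.22; Q2=8.89, Q3=11.11; dissipated=0.003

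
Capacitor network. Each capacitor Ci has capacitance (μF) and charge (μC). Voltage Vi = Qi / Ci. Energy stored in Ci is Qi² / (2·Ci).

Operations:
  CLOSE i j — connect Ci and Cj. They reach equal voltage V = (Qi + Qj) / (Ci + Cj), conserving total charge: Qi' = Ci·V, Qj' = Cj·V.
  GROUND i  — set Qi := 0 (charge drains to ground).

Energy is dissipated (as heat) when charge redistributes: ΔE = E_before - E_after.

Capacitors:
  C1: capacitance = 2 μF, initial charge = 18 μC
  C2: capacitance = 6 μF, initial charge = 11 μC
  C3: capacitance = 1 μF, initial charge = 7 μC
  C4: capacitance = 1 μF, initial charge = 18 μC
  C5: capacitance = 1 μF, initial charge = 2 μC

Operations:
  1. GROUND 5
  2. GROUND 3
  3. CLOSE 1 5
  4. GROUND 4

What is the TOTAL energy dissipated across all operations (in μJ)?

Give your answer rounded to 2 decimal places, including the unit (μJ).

Answer: 215.50 μJ

Derivation:
Initial: C1(2μF, Q=18μC, V=9.00V), C2(6μF, Q=11μC, V=1.83V), C3(1μF, Q=7μC, V=7.00V), C4(1μF, Q=18μC, V=18.00V), C5(1μF, Q=2μC, V=2.00V)
Op 1: GROUND 5: Q5=0; energy lost=2.000
Op 2: GROUND 3: Q3=0; energy lost=24.500
Op 3: CLOSE 1-5: Q_total=18.00, C_total=3.00, V=6.00; Q1=12.00, Q5=6.00; dissipated=27.000
Op 4: GROUND 4: Q4=0; energy lost=162.000
Total dissipated: 215.500 μJ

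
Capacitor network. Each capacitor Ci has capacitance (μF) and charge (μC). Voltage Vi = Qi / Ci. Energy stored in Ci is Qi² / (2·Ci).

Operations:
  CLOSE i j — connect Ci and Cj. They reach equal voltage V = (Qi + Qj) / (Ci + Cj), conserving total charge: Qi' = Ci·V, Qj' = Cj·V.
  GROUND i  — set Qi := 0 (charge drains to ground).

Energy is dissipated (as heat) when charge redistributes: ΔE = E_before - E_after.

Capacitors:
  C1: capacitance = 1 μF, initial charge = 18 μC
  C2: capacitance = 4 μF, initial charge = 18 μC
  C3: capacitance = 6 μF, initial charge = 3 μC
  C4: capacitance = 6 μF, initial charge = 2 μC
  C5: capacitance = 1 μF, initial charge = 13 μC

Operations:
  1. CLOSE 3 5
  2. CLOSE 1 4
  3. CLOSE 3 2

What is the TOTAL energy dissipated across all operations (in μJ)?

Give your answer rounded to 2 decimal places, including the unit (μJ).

Initial: C1(1μF, Q=18μC, V=18.00V), C2(4μF, Q=18μC, V=4.50V), C3(6μF, Q=3μC, V=0.50V), C4(6μF, Q=2μC, V=0.33V), C5(1μF, Q=13μC, V=13.00V)
Op 1: CLOSE 3-5: Q_total=16.00, C_total=7.00, V=2.29; Q3=13.71, Q5=2.29; dissipated=66.964
Op 2: CLOSE 1-4: Q_total=20.00, C_total=7.00, V=2.86; Q1=2.86, Q4=17.14; dissipated=133.762
Op 3: CLOSE 3-2: Q_total=31.71, C_total=10.00, V=3.17; Q3=19.03, Q2=12.69; dissipated=5.884
Total dissipated: 206.610 μJ

Answer: 206.61 μJ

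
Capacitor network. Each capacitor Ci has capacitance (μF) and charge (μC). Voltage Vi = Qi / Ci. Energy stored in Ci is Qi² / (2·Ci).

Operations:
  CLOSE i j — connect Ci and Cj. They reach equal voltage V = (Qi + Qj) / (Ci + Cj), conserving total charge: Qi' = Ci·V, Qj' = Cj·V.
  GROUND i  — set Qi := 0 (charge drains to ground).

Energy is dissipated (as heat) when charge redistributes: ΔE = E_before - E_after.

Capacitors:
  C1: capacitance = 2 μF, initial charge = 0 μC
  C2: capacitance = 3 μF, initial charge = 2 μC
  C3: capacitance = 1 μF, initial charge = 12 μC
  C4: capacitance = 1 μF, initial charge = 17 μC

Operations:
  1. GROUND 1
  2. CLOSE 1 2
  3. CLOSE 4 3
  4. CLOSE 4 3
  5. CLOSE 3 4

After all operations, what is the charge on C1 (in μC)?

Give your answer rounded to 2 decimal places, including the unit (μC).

Initial: C1(2μF, Q=0μC, V=0.00V), C2(3μF, Q=2μC, V=0.67V), C3(1μF, Q=12μC, V=12.00V), C4(1μF, Q=17μC, V=17.00V)
Op 1: GROUND 1: Q1=0; energy lost=0.000
Op 2: CLOSE 1-2: Q_total=2.00, C_total=5.00, V=0.40; Q1=0.80, Q2=1.20; dissipated=0.267
Op 3: CLOSE 4-3: Q_total=29.00, C_total=2.00, V=14.50; Q4=14.50, Q3=14.50; dissipated=6.250
Op 4: CLOSE 4-3: Q_total=29.00, C_total=2.00, V=14.50; Q4=14.50, Q3=14.50; dissipated=0.000
Op 5: CLOSE 3-4: Q_total=29.00, C_total=2.00, V=14.50; Q3=14.50, Q4=14.50; dissipated=0.000
Final charges: Q1=0.80, Q2=1.20, Q3=14.50, Q4=14.50

Answer: 0.80 μC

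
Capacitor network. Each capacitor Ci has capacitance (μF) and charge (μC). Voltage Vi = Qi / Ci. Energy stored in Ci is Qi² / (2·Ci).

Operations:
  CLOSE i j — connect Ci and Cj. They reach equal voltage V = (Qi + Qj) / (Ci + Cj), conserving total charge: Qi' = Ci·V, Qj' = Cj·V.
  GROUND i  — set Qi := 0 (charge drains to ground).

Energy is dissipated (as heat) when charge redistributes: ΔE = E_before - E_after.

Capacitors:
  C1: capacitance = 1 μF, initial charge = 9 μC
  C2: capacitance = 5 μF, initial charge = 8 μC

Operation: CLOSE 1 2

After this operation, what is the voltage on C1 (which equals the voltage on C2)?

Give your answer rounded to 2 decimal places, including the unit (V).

Answer: 2.83 V

Derivation:
Initial: C1(1μF, Q=9μC, V=9.00V), C2(5μF, Q=8μC, V=1.60V)
Op 1: CLOSE 1-2: Q_total=17.00, C_total=6.00, V=2.83; Q1=2.83, Q2=14.17; dissipated=22.817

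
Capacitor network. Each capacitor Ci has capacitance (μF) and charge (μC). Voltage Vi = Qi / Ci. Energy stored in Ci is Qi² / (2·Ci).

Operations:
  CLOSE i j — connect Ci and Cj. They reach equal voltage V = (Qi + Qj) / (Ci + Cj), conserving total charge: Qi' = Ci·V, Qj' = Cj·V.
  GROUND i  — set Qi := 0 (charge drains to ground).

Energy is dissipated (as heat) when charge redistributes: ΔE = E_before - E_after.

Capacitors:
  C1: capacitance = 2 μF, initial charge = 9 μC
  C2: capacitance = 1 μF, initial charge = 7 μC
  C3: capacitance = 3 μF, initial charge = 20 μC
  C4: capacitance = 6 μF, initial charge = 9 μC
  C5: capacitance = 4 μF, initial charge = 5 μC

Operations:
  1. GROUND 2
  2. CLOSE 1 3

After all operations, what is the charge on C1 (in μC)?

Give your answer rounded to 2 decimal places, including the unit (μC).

Initial: C1(2μF, Q=9μC, V=4.50V), C2(1μF, Q=7μC, V=7.00V), C3(3μF, Q=20μC, V=6.67V), C4(6μF, Q=9μC, V=1.50V), C5(4μF, Q=5μC, V=1.25V)
Op 1: GROUND 2: Q2=0; energy lost=24.500
Op 2: CLOSE 1-3: Q_total=29.00, C_total=5.00, V=5.80; Q1=11.60, Q3=17.40; dissipated=2.817
Final charges: Q1=11.60, Q2=0.00, Q3=17.40, Q4=9.00, Q5=5.00

Answer: 11.60 μC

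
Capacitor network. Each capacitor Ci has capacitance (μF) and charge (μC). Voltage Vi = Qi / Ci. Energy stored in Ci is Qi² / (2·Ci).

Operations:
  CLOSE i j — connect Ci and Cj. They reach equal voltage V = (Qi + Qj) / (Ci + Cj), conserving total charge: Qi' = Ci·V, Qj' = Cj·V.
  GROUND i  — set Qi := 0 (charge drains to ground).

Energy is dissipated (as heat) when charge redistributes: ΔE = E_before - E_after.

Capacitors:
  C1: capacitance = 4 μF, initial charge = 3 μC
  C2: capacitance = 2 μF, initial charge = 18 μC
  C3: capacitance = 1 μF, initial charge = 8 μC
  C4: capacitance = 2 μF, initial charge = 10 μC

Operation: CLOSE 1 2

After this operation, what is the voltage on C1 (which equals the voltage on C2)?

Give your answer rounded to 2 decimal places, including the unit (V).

Initial: C1(4μF, Q=3μC, V=0.75V), C2(2μF, Q=18μC, V=9.00V), C3(1μF, Q=8μC, V=8.00V), C4(2μF, Q=10μC, V=5.00V)
Op 1: CLOSE 1-2: Q_total=21.00, C_total=6.00, V=3.50; Q1=14.00, Q2=7.00; dissipated=45.375

Answer: 3.50 V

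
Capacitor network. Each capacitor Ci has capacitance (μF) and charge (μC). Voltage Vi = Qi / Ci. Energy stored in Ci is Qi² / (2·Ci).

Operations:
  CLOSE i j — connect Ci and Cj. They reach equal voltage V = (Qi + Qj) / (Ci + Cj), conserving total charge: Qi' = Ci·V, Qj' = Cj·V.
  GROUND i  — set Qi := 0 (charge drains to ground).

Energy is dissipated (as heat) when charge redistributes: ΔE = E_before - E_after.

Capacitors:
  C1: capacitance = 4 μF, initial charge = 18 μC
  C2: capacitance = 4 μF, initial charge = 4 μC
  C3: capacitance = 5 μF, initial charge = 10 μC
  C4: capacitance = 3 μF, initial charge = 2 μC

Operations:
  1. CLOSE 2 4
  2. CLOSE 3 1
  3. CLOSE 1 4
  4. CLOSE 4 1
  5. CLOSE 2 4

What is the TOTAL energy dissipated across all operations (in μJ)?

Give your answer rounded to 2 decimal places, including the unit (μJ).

Answer: 12.82 μJ

Derivation:
Initial: C1(4μF, Q=18μC, V=4.50V), C2(4μF, Q=4μC, V=1.00V), C3(5μF, Q=10μC, V=2.00V), C4(3μF, Q=2μC, V=0.67V)
Op 1: CLOSE 2-4: Q_total=6.00, C_total=7.00, V=0.86; Q2=3.43, Q4=2.57; dissipated=0.095
Op 2: CLOSE 3-1: Q_total=28.00, C_total=9.00, V=3.11; Q3=15.56, Q1=12.44; dissipated=6.944
Op 3: CLOSE 1-4: Q_total=15.02, C_total=7.00, V=2.15; Q1=8.58, Q4=6.44; dissipated=4.355
Op 4: CLOSE 4-1: Q_total=15.02, C_total=7.00, V=2.15; Q4=6.44, Q1=8.58; dissipated=0.000
Op 5: CLOSE 2-4: Q_total=9.86, C_total=7.00, V=1.41; Q2=5.64, Q4=4.23; dissipated=1.422
Total dissipated: 12.816 μJ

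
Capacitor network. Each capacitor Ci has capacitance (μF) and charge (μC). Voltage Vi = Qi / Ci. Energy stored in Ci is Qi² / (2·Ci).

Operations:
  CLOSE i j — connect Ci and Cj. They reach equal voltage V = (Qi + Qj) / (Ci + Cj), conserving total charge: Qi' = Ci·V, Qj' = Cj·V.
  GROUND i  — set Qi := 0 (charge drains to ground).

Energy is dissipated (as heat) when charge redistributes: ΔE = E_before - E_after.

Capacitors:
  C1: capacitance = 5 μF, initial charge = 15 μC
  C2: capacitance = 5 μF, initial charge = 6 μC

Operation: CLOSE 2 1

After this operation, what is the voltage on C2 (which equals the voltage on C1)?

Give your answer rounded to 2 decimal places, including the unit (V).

Answer: 2.10 V

Derivation:
Initial: C1(5μF, Q=15μC, V=3.00V), C2(5μF, Q=6μC, V=1.20V)
Op 1: CLOSE 2-1: Q_total=21.00, C_total=10.00, V=2.10; Q2=10.50, Q1=10.50; dissipated=4.050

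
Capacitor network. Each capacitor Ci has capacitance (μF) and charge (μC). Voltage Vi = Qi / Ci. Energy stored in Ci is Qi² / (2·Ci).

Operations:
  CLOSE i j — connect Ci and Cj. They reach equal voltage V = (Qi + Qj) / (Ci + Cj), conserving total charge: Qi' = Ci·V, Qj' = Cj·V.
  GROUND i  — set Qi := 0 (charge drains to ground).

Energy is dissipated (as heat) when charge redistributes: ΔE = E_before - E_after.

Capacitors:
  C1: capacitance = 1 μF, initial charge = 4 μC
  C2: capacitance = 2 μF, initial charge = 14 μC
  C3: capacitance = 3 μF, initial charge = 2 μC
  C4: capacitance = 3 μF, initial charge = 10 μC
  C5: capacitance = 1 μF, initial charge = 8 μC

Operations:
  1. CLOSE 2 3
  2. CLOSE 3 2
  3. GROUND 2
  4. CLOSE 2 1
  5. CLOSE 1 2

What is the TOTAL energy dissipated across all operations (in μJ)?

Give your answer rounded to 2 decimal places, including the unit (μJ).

Initial: C1(1μF, Q=4μC, V=4.00V), C2(2μF, Q=14μC, V=7.00V), C3(3μF, Q=2μC, V=0.67V), C4(3μF, Q=10μC, V=3.33V), C5(1μF, Q=8μC, V=8.00V)
Op 1: CLOSE 2-3: Q_total=16.00, C_total=5.00, V=3.20; Q2=6.40, Q3=9.60; dissipated=24.067
Op 2: CLOSE 3-2: Q_total=16.00, C_total=5.00, V=3.20; Q3=9.60, Q2=6.40; dissipated=0.000
Op 3: GROUND 2: Q2=0; energy lost=10.240
Op 4: CLOSE 2-1: Q_total=4.00, C_total=3.00, V=1.33; Q2=2.67, Q1=1.33; dissipated=5.333
Op 5: CLOSE 1-2: Q_total=4.00, C_total=3.00, V=1.33; Q1=1.33, Q2=2.67; dissipated=0.000
Total dissipated: 39.640 μJ

Answer: 39.64 μJ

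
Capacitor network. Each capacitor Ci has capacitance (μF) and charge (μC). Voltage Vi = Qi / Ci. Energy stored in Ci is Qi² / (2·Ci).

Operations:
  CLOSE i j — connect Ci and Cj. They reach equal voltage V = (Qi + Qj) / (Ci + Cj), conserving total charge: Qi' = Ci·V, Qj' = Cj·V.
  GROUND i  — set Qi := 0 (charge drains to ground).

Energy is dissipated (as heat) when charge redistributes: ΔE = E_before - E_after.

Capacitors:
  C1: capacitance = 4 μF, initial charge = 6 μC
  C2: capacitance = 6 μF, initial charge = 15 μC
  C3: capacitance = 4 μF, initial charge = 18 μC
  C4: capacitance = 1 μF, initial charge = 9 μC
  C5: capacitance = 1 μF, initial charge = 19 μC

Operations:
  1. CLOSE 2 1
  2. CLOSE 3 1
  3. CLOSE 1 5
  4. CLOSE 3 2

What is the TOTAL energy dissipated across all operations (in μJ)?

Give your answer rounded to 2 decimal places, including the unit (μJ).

Answer: 107.28 μJ

Derivation:
Initial: C1(4μF, Q=6μC, V=1.50V), C2(6μF, Q=15μC, V=2.50V), C3(4μF, Q=18μC, V=4.50V), C4(1μF, Q=9μC, V=9.00V), C5(1μF, Q=19μC, V=19.00V)
Op 1: CLOSE 2-1: Q_total=21.00, C_total=10.00, V=2.10; Q2=12.60, Q1=8.40; dissipated=1.200
Op 2: CLOSE 3-1: Q_total=26.40, C_total=8.00, V=3.30; Q3=13.20, Q1=13.20; dissipated=5.760
Op 3: CLOSE 1-5: Q_total=32.20, C_total=5.00, V=6.44; Q1=25.76, Q5=6.44; dissipated=98.596
Op 4: CLOSE 3-2: Q_total=25.80, C_total=10.00, V=2.58; Q3=10.32, Q2=15.48; dissipated=1.728
Total dissipated: 107.284 μJ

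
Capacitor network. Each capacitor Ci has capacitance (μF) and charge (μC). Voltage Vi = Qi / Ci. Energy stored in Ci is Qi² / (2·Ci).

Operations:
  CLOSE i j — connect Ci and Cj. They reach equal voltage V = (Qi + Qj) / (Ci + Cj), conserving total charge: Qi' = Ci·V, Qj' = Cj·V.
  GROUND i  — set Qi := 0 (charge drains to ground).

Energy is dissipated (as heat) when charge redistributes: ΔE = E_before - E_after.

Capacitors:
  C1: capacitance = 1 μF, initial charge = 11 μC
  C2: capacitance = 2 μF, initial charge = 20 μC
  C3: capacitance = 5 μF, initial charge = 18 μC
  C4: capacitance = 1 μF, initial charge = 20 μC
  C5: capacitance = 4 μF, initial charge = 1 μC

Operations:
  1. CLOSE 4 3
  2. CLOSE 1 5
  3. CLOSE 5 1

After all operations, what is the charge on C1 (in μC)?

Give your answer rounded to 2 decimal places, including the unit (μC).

Initial: C1(1μF, Q=11μC, V=11.00V), C2(2μF, Q=20μC, V=10.00V), C3(5μF, Q=18μC, V=3.60V), C4(1μF, Q=20μC, V=20.00V), C5(4μF, Q=1μC, V=0.25V)
Op 1: CLOSE 4-3: Q_total=38.00, C_total=6.00, V=6.33; Q4=6.33, Q3=31.67; dissipated=112.067
Op 2: CLOSE 1-5: Q_total=12.00, C_total=5.00, V=2.40; Q1=2.40, Q5=9.60; dissipated=46.225
Op 3: CLOSE 5-1: Q_total=12.00, C_total=5.00, V=2.40; Q5=9.60, Q1=2.40; dissipated=0.000
Final charges: Q1=2.40, Q2=20.00, Q3=31.67, Q4=6.33, Q5=9.60

Answer: 2.40 μC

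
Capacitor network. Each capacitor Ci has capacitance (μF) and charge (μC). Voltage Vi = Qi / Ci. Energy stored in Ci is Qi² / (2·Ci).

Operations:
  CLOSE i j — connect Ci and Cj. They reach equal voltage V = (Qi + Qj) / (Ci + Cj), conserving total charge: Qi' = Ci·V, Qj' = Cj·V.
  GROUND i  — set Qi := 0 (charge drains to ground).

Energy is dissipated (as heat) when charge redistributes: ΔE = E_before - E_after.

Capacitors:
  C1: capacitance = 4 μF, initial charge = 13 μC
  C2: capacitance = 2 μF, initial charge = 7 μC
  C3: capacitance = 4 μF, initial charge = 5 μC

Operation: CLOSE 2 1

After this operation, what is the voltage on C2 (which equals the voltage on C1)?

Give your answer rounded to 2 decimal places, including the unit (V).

Answer: 3.33 V

Derivation:
Initial: C1(4μF, Q=13μC, V=3.25V), C2(2μF, Q=7μC, V=3.50V), C3(4μF, Q=5μC, V=1.25V)
Op 1: CLOSE 2-1: Q_total=20.00, C_total=6.00, V=3.33; Q2=6.67, Q1=13.33; dissipated=0.042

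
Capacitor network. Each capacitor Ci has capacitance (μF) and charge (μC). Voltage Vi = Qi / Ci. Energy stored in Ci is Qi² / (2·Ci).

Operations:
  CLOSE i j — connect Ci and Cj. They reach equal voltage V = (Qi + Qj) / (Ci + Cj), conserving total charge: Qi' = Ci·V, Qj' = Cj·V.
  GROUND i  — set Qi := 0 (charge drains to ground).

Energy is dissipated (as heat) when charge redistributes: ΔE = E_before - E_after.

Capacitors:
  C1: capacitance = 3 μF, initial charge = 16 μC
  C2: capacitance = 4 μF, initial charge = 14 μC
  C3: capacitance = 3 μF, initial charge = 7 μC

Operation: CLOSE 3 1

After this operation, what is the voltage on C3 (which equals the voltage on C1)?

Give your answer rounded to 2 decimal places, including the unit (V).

Answer: 3.83 V

Derivation:
Initial: C1(3μF, Q=16μC, V=5.33V), C2(4μF, Q=14μC, V=3.50V), C3(3μF, Q=7μC, V=2.33V)
Op 1: CLOSE 3-1: Q_total=23.00, C_total=6.00, V=3.83; Q3=11.50, Q1=11.50; dissipated=6.750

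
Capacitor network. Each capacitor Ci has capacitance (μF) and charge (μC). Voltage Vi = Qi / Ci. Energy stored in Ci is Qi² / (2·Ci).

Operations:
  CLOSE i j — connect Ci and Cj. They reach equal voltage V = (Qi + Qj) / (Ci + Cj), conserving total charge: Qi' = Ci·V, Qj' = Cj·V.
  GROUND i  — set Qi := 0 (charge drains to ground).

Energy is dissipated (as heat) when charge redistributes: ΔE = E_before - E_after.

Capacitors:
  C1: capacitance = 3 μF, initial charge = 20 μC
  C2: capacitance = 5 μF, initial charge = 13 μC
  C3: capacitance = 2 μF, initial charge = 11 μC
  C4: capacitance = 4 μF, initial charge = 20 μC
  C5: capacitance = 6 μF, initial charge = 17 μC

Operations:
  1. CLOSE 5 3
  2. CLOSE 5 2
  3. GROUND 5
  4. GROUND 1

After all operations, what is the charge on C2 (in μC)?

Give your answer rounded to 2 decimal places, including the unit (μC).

Initial: C1(3μF, Q=20μC, V=6.67V), C2(5μF, Q=13μC, V=2.60V), C3(2μF, Q=11μC, V=5.50V), C4(4μF, Q=20μC, V=5.00V), C5(6μF, Q=17μC, V=2.83V)
Op 1: CLOSE 5-3: Q_total=28.00, C_total=8.00, V=3.50; Q5=21.00, Q3=7.00; dissipated=5.333
Op 2: CLOSE 5-2: Q_total=34.00, C_total=11.00, V=3.09; Q5=18.55, Q2=15.45; dissipated=1.105
Op 3: GROUND 5: Q5=0; energy lost=28.661
Op 4: GROUND 1: Q1=0; energy lost=66.667
Final charges: Q1=0.00, Q2=15.45, Q3=7.00, Q4=20.00, Q5=0.00

Answer: 15.45 μC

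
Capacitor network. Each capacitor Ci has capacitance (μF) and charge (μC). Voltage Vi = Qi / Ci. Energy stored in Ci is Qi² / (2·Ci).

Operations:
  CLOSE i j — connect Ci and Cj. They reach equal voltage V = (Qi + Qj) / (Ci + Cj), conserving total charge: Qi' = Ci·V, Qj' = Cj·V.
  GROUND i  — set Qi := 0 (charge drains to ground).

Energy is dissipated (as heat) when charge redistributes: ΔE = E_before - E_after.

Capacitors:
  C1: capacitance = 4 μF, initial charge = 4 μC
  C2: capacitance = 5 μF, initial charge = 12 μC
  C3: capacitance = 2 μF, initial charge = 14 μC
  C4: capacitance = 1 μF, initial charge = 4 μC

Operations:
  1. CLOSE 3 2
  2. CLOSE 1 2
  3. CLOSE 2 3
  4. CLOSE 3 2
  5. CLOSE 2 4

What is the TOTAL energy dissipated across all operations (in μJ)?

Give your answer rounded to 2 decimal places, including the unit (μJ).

Initial: C1(4μF, Q=4μC, V=1.00V), C2(5μF, Q=12μC, V=2.40V), C3(2μF, Q=14μC, V=7.00V), C4(1μF, Q=4μC, V=4.00V)
Op 1: CLOSE 3-2: Q_total=26.00, C_total=7.00, V=3.71; Q3=7.43, Q2=18.57; dissipated=15.114
Op 2: CLOSE 1-2: Q_total=22.57, C_total=9.00, V=2.51; Q1=10.03, Q2=12.54; dissipated=8.186
Op 3: CLOSE 2-3: Q_total=19.97, C_total=7.00, V=2.85; Q2=14.26, Q3=5.71; dissipated=1.039
Op 4: CLOSE 3-2: Q_total=19.97, C_total=7.00, V=2.85; Q3=5.71, Q2=14.26; dissipated=0.000
Op 5: CLOSE 2-4: Q_total=18.26, C_total=6.00, V=3.04; Q2=15.22, Q4=3.04; dissipated=0.549
Total dissipated: 24.888 μJ

Answer: 24.89 μJ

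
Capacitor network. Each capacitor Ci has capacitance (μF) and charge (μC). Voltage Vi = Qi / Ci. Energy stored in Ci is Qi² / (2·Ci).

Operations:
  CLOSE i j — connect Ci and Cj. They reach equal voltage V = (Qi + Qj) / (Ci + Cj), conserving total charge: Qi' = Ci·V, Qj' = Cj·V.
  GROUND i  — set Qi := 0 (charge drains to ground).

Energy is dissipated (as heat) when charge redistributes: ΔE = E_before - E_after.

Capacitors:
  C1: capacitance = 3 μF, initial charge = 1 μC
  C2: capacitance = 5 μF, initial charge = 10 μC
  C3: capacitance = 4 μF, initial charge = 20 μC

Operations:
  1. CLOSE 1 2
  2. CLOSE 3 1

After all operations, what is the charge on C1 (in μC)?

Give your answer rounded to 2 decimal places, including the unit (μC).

Initial: C1(3μF, Q=1μC, V=0.33V), C2(5μF, Q=10μC, V=2.00V), C3(4μF, Q=20μC, V=5.00V)
Op 1: CLOSE 1-2: Q_total=11.00, C_total=8.00, V=1.38; Q1=4.12, Q2=6.88; dissipated=2.604
Op 2: CLOSE 3-1: Q_total=24.12, C_total=7.00, V=3.45; Q3=13.79, Q1=10.34; dissipated=11.263
Final charges: Q1=10.34, Q2=6.88, Q3=13.79

Answer: 10.34 μC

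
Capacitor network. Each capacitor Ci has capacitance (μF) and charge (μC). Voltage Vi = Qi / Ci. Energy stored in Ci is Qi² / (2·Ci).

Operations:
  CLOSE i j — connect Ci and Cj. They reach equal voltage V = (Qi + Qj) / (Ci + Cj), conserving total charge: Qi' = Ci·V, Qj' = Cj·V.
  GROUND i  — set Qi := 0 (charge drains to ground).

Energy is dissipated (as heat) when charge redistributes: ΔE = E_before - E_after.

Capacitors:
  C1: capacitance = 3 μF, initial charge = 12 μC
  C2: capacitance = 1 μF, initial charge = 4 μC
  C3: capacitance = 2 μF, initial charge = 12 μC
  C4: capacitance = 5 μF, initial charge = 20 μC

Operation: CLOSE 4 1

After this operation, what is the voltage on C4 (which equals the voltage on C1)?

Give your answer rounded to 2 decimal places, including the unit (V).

Answer: 4.00 V

Derivation:
Initial: C1(3μF, Q=12μC, V=4.00V), C2(1μF, Q=4μC, V=4.00V), C3(2μF, Q=12μC, V=6.00V), C4(5μF, Q=20μC, V=4.00V)
Op 1: CLOSE 4-1: Q_total=32.00, C_total=8.00, V=4.00; Q4=20.00, Q1=12.00; dissipated=0.000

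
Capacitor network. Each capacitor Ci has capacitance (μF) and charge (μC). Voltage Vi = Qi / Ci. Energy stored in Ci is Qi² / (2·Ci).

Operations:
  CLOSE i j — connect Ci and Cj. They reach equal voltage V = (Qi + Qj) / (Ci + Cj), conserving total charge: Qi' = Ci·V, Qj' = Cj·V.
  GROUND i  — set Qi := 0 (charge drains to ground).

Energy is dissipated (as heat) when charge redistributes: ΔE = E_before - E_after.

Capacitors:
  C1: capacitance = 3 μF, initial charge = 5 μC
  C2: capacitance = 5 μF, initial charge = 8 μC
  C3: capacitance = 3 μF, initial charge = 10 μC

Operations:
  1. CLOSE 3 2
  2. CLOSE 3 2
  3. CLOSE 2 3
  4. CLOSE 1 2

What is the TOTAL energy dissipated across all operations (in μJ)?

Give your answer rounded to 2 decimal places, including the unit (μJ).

Answer: 3.14 μJ

Derivation:
Initial: C1(3μF, Q=5μC, V=1.67V), C2(5μF, Q=8μC, V=1.60V), C3(3μF, Q=10μC, V=3.33V)
Op 1: CLOSE 3-2: Q_total=18.00, C_total=8.00, V=2.25; Q3=6.75, Q2=11.25; dissipated=2.817
Op 2: CLOSE 3-2: Q_total=18.00, C_total=8.00, V=2.25; Q3=6.75, Q2=11.25; dissipated=0.000
Op 3: CLOSE 2-3: Q_total=18.00, C_total=8.00, V=2.25; Q2=11.25, Q3=6.75; dissipated=0.000
Op 4: CLOSE 1-2: Q_total=16.25, C_total=8.00, V=2.03; Q1=6.09, Q2=10.16; dissipated=0.319
Total dissipated: 3.136 μJ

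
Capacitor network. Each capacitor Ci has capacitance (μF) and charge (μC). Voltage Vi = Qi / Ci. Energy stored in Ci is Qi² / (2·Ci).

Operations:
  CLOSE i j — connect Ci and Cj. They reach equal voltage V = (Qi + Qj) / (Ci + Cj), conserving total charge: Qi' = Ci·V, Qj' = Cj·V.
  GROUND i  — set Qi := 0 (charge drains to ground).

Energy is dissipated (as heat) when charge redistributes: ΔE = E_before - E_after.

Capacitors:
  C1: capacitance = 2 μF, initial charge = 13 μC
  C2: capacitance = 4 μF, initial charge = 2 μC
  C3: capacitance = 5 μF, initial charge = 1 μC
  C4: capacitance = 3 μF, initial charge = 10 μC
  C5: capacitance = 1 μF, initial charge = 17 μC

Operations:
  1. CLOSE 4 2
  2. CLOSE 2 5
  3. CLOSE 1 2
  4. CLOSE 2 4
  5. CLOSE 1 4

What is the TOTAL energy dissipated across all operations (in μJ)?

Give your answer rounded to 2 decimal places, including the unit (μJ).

Initial: C1(2μF, Q=13μC, V=6.50V), C2(4μF, Q=2μC, V=0.50V), C3(5μF, Q=1μC, V=0.20V), C4(3μF, Q=10μC, V=3.33V), C5(1μF, Q=17μC, V=17.00V)
Op 1: CLOSE 4-2: Q_total=12.00, C_total=7.00, V=1.71; Q4=5.14, Q2=6.86; dissipated=6.881
Op 2: CLOSE 2-5: Q_total=23.86, C_total=5.00, V=4.77; Q2=19.09, Q5=4.77; dissipated=93.461
Op 3: CLOSE 1-2: Q_total=32.09, C_total=6.00, V=5.35; Q1=10.70, Q2=21.39; dissipated=1.992
Op 4: CLOSE 2-4: Q_total=26.53, C_total=7.00, V=3.79; Q2=15.16, Q4=11.37; dissipated=11.315
Op 5: CLOSE 1-4: Q_total=22.07, C_total=5.00, V=4.41; Q1=8.83, Q4=13.24; dissipated=1.455
Total dissipated: 115.104 μJ

Answer: 115.10 μJ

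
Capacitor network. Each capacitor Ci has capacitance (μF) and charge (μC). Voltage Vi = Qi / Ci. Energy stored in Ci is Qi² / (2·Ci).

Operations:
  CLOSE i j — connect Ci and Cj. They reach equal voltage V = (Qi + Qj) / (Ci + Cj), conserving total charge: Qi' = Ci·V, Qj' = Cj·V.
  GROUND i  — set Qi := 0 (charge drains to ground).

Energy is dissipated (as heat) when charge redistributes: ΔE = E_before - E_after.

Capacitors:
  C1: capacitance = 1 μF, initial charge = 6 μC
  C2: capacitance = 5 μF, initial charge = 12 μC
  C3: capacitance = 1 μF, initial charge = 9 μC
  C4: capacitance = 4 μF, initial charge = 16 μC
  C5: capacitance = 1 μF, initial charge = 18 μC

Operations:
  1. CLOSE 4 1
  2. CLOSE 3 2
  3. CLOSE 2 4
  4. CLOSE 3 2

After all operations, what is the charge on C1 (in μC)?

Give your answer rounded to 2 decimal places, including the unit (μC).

Answer: 4.40 μC

Derivation:
Initial: C1(1μF, Q=6μC, V=6.00V), C2(5μF, Q=12μC, V=2.40V), C3(1μF, Q=9μC, V=9.00V), C4(4μF, Q=16μC, V=4.00V), C5(1μF, Q=18μC, V=18.00V)
Op 1: CLOSE 4-1: Q_total=22.00, C_total=5.00, V=4.40; Q4=17.60, Q1=4.40; dissipated=1.600
Op 2: CLOSE 3-2: Q_total=21.00, C_total=6.00, V=3.50; Q3=3.50, Q2=17.50; dissipated=18.150
Op 3: CLOSE 2-4: Q_total=35.10, C_total=9.00, V=3.90; Q2=19.50, Q4=15.60; dissipated=0.900
Op 4: CLOSE 3-2: Q_total=23.00, C_total=6.00, V=3.83; Q3=3.83, Q2=19.17; dissipated=0.067
Final charges: Q1=4.40, Q2=19.17, Q3=3.83, Q4=15.60, Q5=18.00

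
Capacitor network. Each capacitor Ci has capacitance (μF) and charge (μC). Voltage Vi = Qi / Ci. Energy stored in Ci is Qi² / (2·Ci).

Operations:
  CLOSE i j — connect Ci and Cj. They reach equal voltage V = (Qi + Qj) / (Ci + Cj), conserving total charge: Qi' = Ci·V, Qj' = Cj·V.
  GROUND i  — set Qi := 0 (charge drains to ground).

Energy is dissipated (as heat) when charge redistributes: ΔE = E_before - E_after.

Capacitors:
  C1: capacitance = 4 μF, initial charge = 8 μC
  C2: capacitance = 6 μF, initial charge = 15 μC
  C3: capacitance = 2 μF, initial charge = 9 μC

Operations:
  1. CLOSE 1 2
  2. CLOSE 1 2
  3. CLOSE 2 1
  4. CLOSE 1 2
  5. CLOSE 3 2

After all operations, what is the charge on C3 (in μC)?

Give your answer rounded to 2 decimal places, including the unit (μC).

Answer: 5.70 μC

Derivation:
Initial: C1(4μF, Q=8μC, V=2.00V), C2(6μF, Q=15μC, V=2.50V), C3(2μF, Q=9μC, V=4.50V)
Op 1: CLOSE 1-2: Q_total=23.00, C_total=10.00, V=2.30; Q1=9.20, Q2=13.80; dissipated=0.300
Op 2: CLOSE 1-2: Q_total=23.00, C_total=10.00, V=2.30; Q1=9.20, Q2=13.80; dissipated=0.000
Op 3: CLOSE 2-1: Q_total=23.00, C_total=10.00, V=2.30; Q2=13.80, Q1=9.20; dissipated=0.000
Op 4: CLOSE 1-2: Q_total=23.00, C_total=10.00, V=2.30; Q1=9.20, Q2=13.80; dissipated=0.000
Op 5: CLOSE 3-2: Q_total=22.80, C_total=8.00, V=2.85; Q3=5.70, Q2=17.10; dissipated=3.630
Final charges: Q1=9.20, Q2=17.10, Q3=5.70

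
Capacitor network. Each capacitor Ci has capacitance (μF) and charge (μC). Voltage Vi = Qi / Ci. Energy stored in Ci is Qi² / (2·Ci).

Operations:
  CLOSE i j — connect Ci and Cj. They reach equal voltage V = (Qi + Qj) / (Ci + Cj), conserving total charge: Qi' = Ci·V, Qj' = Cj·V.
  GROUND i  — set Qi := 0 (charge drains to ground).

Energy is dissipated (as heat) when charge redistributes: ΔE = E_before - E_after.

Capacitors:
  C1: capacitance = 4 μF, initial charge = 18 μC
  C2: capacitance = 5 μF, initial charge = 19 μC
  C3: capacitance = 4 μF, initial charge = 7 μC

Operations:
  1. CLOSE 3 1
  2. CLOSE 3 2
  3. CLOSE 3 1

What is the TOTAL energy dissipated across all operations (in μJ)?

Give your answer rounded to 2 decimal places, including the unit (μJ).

Initial: C1(4μF, Q=18μC, V=4.50V), C2(5μF, Q=19μC, V=3.80V), C3(4μF, Q=7μC, V=1.75V)
Op 1: CLOSE 3-1: Q_total=25.00, C_total=8.00, V=3.12; Q3=12.50, Q1=12.50; dissipated=7.562
Op 2: CLOSE 3-2: Q_total=31.50, C_total=9.00, V=3.50; Q3=14.00, Q2=17.50; dissipated=0.506
Op 3: CLOSE 3-1: Q_total=26.50, C_total=8.00, V=3.31; Q3=13.25, Q1=13.25; dissipated=0.141
Total dissipated: 8.209 μJ

Answer: 8.21 μJ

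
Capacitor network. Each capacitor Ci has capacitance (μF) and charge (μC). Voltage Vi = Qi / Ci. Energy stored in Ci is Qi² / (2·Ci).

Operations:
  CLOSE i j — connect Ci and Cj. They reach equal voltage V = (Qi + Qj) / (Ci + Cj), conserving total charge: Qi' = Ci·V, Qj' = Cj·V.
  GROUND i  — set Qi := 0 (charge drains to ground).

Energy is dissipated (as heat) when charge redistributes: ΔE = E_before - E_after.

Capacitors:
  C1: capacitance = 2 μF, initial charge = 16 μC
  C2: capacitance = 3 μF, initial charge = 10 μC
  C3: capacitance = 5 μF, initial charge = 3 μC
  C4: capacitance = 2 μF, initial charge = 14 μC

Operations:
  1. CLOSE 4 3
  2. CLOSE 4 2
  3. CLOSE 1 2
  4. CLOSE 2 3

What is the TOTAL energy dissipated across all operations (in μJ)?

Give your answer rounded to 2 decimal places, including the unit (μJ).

Initial: C1(2μF, Q=16μC, V=8.00V), C2(3μF, Q=10μC, V=3.33V), C3(5μF, Q=3μC, V=0.60V), C4(2μF, Q=14μC, V=7.00V)
Op 1: CLOSE 4-3: Q_total=17.00, C_total=7.00, V=2.43; Q4=4.86, Q3=12.14; dissipated=29.257
Op 2: CLOSE 4-2: Q_total=14.86, C_total=5.00, V=2.97; Q4=5.94, Q2=8.91; dissipated=0.491
Op 3: CLOSE 1-2: Q_total=24.91, C_total=5.00, V=4.98; Q1=9.97, Q2=14.95; dissipated=15.172
Op 4: CLOSE 2-3: Q_total=27.09, C_total=8.00, V=3.39; Q2=10.16, Q3=16.93; dissipated=6.117
Total dissipated: 51.037 μJ

Answer: 51.04 μJ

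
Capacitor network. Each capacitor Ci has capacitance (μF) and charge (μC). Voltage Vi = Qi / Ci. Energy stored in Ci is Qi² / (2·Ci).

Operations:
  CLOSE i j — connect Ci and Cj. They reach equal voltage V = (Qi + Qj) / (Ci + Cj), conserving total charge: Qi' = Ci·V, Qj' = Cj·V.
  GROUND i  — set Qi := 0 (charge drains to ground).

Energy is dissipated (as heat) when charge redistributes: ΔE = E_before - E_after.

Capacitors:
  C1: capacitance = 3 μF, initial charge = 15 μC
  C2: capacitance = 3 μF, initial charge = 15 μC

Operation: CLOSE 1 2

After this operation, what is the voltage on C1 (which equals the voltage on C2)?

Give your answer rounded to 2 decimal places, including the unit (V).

Answer: 5.00 V

Derivation:
Initial: C1(3μF, Q=15μC, V=5.00V), C2(3μF, Q=15μC, V=5.00V)
Op 1: CLOSE 1-2: Q_total=30.00, C_total=6.00, V=5.00; Q1=15.00, Q2=15.00; dissipated=0.000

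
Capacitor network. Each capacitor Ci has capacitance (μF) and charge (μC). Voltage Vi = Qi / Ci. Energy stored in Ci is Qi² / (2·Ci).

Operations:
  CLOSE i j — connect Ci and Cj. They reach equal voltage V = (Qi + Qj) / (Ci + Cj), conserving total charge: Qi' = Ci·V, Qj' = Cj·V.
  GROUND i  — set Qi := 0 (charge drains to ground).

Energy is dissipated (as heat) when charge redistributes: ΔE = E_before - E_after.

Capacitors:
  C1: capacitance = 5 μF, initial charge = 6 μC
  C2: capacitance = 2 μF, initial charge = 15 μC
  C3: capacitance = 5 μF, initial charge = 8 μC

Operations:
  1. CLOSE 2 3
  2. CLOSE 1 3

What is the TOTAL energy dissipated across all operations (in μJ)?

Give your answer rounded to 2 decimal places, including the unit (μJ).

Answer: 30.30 μJ

Derivation:
Initial: C1(5μF, Q=6μC, V=1.20V), C2(2μF, Q=15μC, V=7.50V), C3(5μF, Q=8μC, V=1.60V)
Op 1: CLOSE 2-3: Q_total=23.00, C_total=7.00, V=3.29; Q2=6.57, Q3=16.43; dissipated=24.864
Op 2: CLOSE 1-3: Q_total=22.43, C_total=10.00, V=2.24; Q1=11.21, Q3=11.21; dissipated=5.438
Total dissipated: 30.302 μJ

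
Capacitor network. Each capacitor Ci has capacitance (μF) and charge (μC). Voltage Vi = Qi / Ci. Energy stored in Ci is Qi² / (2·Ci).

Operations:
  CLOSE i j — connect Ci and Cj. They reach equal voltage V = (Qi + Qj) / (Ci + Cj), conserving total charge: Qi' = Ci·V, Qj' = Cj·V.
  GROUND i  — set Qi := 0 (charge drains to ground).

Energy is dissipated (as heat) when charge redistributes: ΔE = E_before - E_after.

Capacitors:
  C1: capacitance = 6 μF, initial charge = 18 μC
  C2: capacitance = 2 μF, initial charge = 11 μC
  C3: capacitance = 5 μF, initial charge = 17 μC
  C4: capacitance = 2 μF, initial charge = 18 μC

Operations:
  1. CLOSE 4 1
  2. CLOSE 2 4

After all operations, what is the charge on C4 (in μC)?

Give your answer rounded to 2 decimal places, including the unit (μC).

Answer: 10.00 μC

Derivation:
Initial: C1(6μF, Q=18μC, V=3.00V), C2(2μF, Q=11μC, V=5.50V), C3(5μF, Q=17μC, V=3.40V), C4(2μF, Q=18μC, V=9.00V)
Op 1: CLOSE 4-1: Q_total=36.00, C_total=8.00, V=4.50; Q4=9.00, Q1=27.00; dissipated=27.000
Op 2: CLOSE 2-4: Q_total=20.00, C_total=4.00, V=5.00; Q2=10.00, Q4=10.00; dissipated=0.500
Final charges: Q1=27.00, Q2=10.00, Q3=17.00, Q4=10.00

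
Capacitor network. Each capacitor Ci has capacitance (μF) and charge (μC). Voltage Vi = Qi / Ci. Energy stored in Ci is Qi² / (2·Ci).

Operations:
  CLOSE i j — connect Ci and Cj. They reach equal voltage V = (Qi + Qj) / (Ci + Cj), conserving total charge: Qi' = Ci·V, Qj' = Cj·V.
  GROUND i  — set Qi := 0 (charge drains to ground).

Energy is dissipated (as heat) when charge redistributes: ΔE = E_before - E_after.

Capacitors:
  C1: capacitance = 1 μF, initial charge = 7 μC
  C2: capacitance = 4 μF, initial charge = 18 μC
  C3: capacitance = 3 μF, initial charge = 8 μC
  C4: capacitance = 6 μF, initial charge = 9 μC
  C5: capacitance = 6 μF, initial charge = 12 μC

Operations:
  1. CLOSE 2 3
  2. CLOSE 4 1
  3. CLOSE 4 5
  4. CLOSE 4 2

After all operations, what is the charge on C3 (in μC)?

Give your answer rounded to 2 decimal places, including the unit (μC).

Initial: C1(1μF, Q=7μC, V=7.00V), C2(4μF, Q=18μC, V=4.50V), C3(3μF, Q=8μC, V=2.67V), C4(6μF, Q=9μC, V=1.50V), C5(6μF, Q=12μC, V=2.00V)
Op 1: CLOSE 2-3: Q_total=26.00, C_total=7.00, V=3.71; Q2=14.86, Q3=11.14; dissipated=2.881
Op 2: CLOSE 4-1: Q_total=16.00, C_total=7.00, V=2.29; Q4=13.71, Q1=2.29; dissipated=12.964
Op 3: CLOSE 4-5: Q_total=25.71, C_total=12.00, V=2.14; Q4=12.86, Q5=12.86; dissipated=0.122
Op 4: CLOSE 4-2: Q_total=27.71, C_total=10.00, V=2.77; Q4=16.63, Q2=11.09; dissipated=2.963
Final charges: Q1=2.29, Q2=11.09, Q3=11.14, Q4=16.63, Q5=12.86

Answer: 11.14 μC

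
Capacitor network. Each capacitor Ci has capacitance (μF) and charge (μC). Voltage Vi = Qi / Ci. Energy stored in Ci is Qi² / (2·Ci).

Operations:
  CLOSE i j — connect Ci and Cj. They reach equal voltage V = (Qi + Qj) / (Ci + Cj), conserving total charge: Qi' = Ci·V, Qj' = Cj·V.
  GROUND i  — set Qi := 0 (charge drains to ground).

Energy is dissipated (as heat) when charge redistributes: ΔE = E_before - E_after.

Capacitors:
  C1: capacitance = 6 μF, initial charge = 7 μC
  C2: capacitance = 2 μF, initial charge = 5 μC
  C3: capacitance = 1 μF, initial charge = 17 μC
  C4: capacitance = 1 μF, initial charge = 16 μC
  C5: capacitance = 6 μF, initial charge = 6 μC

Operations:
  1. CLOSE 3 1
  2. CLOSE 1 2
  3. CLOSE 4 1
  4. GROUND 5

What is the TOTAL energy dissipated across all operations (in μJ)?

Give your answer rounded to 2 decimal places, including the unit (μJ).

Initial: C1(6μF, Q=7μC, V=1.17V), C2(2μF, Q=5μC, V=2.50V), C3(1μF, Q=17μC, V=17.00V), C4(1μF, Q=16μC, V=16.00V), C5(6μF, Q=6μC, V=1.00V)
Op 1: CLOSE 3-1: Q_total=24.00, C_total=7.00, V=3.43; Q3=3.43, Q1=20.57; dissipated=107.440
Op 2: CLOSE 1-2: Q_total=25.57, C_total=8.00, V=3.20; Q1=19.18, Q2=6.39; dissipated=0.647
Op 3: CLOSE 4-1: Q_total=35.18, C_total=7.00, V=5.03; Q4=5.03, Q1=30.15; dissipated=70.256
Op 4: GROUND 5: Q5=0; energy lost=3.000
Total dissipated: 181.343 μJ

Answer: 181.34 μJ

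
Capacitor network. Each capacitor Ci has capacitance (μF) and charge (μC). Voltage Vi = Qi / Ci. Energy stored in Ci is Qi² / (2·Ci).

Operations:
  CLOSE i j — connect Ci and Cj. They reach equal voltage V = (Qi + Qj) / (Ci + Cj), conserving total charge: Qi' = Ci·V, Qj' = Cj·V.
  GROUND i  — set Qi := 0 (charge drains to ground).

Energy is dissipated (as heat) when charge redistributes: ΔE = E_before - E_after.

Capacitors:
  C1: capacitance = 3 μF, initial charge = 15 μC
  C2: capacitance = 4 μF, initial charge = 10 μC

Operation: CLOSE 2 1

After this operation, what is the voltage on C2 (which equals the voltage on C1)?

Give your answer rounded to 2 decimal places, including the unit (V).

Initial: C1(3μF, Q=15μC, V=5.00V), C2(4μF, Q=10μC, V=2.50V)
Op 1: CLOSE 2-1: Q_total=25.00, C_total=7.00, V=3.57; Q2=14.29, Q1=10.71; dissipated=5.357

Answer: 3.57 V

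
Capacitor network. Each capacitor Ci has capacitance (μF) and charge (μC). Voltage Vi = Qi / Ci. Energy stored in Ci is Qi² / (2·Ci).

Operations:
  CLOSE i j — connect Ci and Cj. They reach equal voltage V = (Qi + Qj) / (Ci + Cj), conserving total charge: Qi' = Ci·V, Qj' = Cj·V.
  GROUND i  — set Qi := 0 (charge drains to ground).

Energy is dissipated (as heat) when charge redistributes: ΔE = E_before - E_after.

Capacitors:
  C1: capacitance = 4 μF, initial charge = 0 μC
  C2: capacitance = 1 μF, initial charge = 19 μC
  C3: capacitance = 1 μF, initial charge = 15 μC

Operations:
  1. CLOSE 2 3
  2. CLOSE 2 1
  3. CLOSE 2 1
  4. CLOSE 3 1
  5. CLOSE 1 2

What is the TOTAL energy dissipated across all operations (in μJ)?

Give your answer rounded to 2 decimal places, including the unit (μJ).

Initial: C1(4μF, Q=0μC, V=0.00V), C2(1μF, Q=19μC, V=19.00V), C3(1μF, Q=15μC, V=15.00V)
Op 1: CLOSE 2-3: Q_total=34.00, C_total=2.00, V=17.00; Q2=17.00, Q3=17.00; dissipated=4.000
Op 2: CLOSE 2-1: Q_total=17.00, C_total=5.00, V=3.40; Q2=3.40, Q1=13.60; dissipated=115.600
Op 3: CLOSE 2-1: Q_total=17.00, C_total=5.00, V=3.40; Q2=3.40, Q1=13.60; dissipated=0.000
Op 4: CLOSE 3-1: Q_total=30.60, C_total=5.00, V=6.12; Q3=6.12, Q1=24.48; dissipated=73.984
Op 5: CLOSE 1-2: Q_total=27.88, C_total=5.00, V=5.58; Q1=22.30, Q2=5.58; dissipated=2.959
Total dissipated: 196.543 μJ

Answer: 196.54 μJ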